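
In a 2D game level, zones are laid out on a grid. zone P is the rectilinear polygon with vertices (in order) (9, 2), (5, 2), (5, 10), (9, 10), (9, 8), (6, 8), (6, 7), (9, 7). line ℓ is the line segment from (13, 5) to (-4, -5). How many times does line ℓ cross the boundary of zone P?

2

The segment meets the boundary at (7.9,2), (9,2.647).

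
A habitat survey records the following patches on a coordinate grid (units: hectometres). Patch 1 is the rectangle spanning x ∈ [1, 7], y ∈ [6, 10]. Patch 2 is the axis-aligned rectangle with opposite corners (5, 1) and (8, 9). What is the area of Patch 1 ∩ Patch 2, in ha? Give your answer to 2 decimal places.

|Patch 1∩Patch 2|: x∈[5,7], y∈[6,9] → 2·3 = 6.

6.00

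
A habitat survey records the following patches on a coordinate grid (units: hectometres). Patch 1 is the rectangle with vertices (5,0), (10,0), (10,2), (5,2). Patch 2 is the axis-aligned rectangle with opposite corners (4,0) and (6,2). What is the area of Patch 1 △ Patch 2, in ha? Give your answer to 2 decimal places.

|Patch 1∩Patch 2|: x∈[5,6], y∈[0,2] → 1·2 = 2.
|Patch 1 △ Patch 2| = |Patch 1| + |Patch 2| − 2·|Patch 1∩Patch 2| = 10 + 4 − 4 = 10.00.

10.00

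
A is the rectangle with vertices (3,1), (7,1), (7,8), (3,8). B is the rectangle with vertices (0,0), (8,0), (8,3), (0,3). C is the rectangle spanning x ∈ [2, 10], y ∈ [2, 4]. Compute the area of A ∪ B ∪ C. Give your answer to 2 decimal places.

By inclusion–exclusion:
Individual areas: |A| = 28, |B| = 24, |C| = 16.
|A∩B|: x∈[3,7], y∈[1,3] → 4·2 = 8.
|A∩C|: x∈[3,7], y∈[2,4] → 4·2 = 8.
|B∩C|: x∈[2,8], y∈[2,3] → 6·1 = 6.
|A∩B∩C| = 4.
|A ∪ B ∪ C| = 68 − 22 + 4 = 50.00.

50.00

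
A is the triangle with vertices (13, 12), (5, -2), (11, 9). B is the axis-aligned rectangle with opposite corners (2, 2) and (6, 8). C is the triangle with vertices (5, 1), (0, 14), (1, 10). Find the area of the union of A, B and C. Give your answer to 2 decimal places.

28.08

By inclusion–exclusion:
Individual areas: |A| = 2, |B| = 24, |C| = 3.5.
|A∩B| = 0.
|A∩C| = 0.
|B∩C| = 1.422.
|A∩B∩C| = 0.
|A ∪ B ∪ C| = 29.5 − 1.422 + 0 = 28.08.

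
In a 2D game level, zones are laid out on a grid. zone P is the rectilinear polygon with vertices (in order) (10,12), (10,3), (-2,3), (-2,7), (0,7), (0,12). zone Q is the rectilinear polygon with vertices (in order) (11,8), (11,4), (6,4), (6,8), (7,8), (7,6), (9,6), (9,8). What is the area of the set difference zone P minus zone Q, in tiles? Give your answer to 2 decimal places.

86.00

|zone P| = 98, |zone P∩zone Q| = 12.
|zone P ∖ zone Q| = |zone P| − |zone P∩zone Q| = 98 − 12 = 86.00.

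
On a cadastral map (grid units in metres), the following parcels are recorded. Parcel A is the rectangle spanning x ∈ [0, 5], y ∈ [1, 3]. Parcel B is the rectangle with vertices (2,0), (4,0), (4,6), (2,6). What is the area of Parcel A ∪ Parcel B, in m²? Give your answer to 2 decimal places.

By inclusion–exclusion:
Individual areas: |Parcel A| = 10, |Parcel B| = 12.
|Parcel A∩Parcel B|: x∈[2,4], y∈[1,3] → 2·2 = 4.
|Parcel A ∪ Parcel B| = 22 − 4 = 18.00.

18.00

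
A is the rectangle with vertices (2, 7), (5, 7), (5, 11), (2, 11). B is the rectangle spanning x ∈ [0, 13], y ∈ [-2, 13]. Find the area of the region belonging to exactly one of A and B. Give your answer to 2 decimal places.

183.00

|A∩B|: x∈[2,5], y∈[7,11] → 3·4 = 12.
|A △ B| = |A| + |B| − 2·|A∩B| = 12 + 195 − 24 = 183.00.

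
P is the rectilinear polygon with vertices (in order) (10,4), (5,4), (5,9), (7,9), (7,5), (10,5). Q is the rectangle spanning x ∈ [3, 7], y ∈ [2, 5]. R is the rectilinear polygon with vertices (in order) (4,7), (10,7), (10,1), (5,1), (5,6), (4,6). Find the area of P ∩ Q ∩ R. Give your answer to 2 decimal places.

The intersection is the polygon with vertices (5,5), (7,5), (7,4), (5,4).
By the shoelace formula its area is 2.00.

2.00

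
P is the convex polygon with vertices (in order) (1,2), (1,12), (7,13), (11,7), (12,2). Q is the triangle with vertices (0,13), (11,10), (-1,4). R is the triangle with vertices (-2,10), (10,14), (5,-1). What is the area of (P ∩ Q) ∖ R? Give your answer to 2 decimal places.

2.82

|P ∩ Q| = 36.6178.
|(P ∩ Q) ∩ R| = 33.7997.
|(P ∩ Q) ∖ R| = 36.6178 − 33.7997 = 2.82.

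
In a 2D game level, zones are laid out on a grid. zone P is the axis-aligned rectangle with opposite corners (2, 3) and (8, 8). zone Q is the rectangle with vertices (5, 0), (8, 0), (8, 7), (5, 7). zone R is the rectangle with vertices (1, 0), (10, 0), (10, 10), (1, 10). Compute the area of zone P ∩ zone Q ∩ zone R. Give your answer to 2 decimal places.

The intersection is the polygon with vertices (5,3), (5,7), (8,7), (8,3).
By the shoelace formula its area is 12.00.

12.00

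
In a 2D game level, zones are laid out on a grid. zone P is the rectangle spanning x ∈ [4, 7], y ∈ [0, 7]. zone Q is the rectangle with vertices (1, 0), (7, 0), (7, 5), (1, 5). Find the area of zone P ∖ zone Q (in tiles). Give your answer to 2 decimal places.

6.00

|zone P∩zone Q|: x∈[4,7], y∈[0,5] → 3·5 = 15.
|zone P| = 21.
|zone P ∖ zone Q| = |zone P| − |zone P∩zone Q| = 21 − 15 = 6.00.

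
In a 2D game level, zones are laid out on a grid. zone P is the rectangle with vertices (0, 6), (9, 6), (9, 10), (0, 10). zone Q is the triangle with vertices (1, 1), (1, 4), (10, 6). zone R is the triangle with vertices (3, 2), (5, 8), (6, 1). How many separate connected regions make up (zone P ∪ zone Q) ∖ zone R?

(zone P ∪ zone Q) ∖ zone R splits into 3 disjoint pieces (area 35.0476, area 6.4064, area 3.3261).

3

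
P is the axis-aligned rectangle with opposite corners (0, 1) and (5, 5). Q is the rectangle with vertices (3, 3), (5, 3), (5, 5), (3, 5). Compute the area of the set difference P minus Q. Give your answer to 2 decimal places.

|P∩Q|: x∈[3,5], y∈[3,5] → 2·2 = 4.
|P| = 20.
|P ∖ Q| = |P| − |P∩Q| = 20 − 4 = 16.00.

16.00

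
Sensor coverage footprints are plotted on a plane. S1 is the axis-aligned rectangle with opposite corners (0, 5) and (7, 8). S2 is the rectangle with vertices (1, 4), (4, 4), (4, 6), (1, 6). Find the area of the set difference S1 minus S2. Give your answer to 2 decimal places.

|S1∩S2|: x∈[1,4], y∈[5,6] → 3·1 = 3.
|S1| = 21.
|S1 ∖ S2| = |S1| − |S1∩S2| = 21 − 3 = 18.00.

18.00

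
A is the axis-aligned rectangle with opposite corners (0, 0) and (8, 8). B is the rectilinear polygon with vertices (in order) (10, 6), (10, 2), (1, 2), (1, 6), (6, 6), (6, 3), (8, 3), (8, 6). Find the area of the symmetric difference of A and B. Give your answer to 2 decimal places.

|A| = 64, |B| = 30, |A∩B| = 22.
|A △ B| = |A| + |B| − 2·|A∩B| = 64 + 30 − 44 = 50.00.

50.00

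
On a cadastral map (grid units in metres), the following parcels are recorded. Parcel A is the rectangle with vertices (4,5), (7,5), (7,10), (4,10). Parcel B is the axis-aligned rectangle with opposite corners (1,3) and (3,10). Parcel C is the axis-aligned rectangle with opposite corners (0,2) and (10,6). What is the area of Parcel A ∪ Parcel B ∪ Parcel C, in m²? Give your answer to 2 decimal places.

60.00

By inclusion–exclusion:
Individual areas: |Parcel A| = 15, |Parcel B| = 14, |Parcel C| = 40.
|Parcel A∩Parcel B| = 0 (no overlap).
|Parcel A∩Parcel C|: x∈[4,7], y∈[5,6] → 3·1 = 3.
|Parcel B∩Parcel C|: x∈[1,3], y∈[3,6] → 2·3 = 6.
|Parcel A∩Parcel B∩Parcel C| = 0.
|Parcel A ∪ Parcel B ∪ Parcel C| = 69 − 9 + 0 = 60.00.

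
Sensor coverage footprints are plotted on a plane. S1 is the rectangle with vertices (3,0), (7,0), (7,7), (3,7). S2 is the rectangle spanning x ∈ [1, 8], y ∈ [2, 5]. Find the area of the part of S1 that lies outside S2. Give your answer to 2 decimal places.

|S1∩S2|: x∈[3,7], y∈[2,5] → 4·3 = 12.
|S1| = 28.
|S1 ∖ S2| = |S1| − |S1∩S2| = 28 − 12 = 16.00.

16.00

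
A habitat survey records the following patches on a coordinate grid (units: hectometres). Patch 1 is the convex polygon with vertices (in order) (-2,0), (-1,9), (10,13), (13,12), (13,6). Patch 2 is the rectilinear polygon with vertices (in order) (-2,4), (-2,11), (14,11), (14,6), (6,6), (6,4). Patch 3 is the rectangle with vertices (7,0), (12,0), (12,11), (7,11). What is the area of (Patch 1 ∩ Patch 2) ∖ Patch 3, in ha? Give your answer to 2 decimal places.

54.89

|Patch 1 ∩ Patch 2| = 79.8889.
|(Patch 1 ∩ Patch 2) ∩ Patch 3| = 25.
|(Patch 1 ∩ Patch 2) ∖ Patch 3| = 79.8889 − 25 = 54.89.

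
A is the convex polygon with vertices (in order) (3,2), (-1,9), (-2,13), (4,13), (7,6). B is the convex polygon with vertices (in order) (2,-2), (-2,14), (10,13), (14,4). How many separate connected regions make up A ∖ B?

A ∖ B is a single connected region.

1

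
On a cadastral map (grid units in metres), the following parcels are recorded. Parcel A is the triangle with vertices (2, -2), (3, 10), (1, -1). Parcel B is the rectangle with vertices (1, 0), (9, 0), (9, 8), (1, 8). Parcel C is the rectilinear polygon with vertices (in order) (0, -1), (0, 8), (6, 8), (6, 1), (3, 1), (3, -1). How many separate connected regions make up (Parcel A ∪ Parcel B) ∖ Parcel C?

3

(Parcel A ∪ Parcel B) ∖ Parcel C splits into 3 disjoint pieces (area 0.5417, area 0.197, area 27).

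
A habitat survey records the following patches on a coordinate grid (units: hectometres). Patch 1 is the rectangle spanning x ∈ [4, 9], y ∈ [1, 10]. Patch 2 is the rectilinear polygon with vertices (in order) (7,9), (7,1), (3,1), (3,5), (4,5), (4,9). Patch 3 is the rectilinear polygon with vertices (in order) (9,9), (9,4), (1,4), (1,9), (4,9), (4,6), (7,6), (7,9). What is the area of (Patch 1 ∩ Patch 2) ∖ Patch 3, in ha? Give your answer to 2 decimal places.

18.00

|Patch 1 ∩ Patch 2| = 24.
|(Patch 1 ∩ Patch 2) ∩ Patch 3| = 6.
|(Patch 1 ∩ Patch 2) ∖ Patch 3| = 24 − 6 = 18.00.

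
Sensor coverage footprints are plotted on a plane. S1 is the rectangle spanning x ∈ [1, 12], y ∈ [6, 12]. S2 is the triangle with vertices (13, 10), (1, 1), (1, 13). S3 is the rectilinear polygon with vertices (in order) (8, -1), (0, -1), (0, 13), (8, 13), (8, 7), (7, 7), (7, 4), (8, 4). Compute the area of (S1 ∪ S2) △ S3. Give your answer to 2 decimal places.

75.17

|S1 ∪ S2| = 85.1667.
|(S1 ∪ S2) ∩ S3| = 59.5.
|(S1 ∪ S2) △ S3| = 85.1667 + 109 − 119 = 75.17.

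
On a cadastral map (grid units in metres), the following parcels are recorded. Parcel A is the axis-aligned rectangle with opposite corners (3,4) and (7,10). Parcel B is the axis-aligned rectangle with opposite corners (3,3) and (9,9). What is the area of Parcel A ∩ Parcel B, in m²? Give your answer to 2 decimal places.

|Parcel A∩Parcel B|: x∈[3,7], y∈[4,9] → 4·5 = 20.

20.00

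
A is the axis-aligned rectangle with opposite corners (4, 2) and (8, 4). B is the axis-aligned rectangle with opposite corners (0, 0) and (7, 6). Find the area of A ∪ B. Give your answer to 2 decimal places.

By inclusion–exclusion:
Individual areas: |A| = 8, |B| = 42.
|A∩B|: x∈[4,7], y∈[2,4] → 3·2 = 6.
|A ∪ B| = 50 − 6 = 44.00.

44.00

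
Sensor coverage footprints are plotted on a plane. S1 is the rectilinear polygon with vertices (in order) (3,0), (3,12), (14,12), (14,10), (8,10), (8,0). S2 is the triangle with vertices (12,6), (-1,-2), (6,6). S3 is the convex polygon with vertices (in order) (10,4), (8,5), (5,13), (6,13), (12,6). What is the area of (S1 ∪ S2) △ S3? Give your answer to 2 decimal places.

79.98

|S1 ∪ S2| = 81.1429.
|(S1 ∪ S2) ∩ S3| = 12.5816.
|(S1 ∪ S2) △ S3| = 81.1429 + 24 − 25.1632 = 79.98.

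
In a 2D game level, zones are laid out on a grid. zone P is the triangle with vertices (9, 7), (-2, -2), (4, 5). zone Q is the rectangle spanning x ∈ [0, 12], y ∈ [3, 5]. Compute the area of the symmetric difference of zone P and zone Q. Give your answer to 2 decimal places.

26.74

|zone P| = 11.5, |zone Q| = 24, |zone P∩zone Q| = 4.381.
|zone P △ zone Q| = |zone P| + |zone Q| − 2·|zone P∩zone Q| = 11.5 + 24 − 8.7619 = 26.74.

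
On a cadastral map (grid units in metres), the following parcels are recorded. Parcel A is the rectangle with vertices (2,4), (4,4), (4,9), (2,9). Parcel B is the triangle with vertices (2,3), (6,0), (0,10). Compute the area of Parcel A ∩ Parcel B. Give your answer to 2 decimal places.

The intersection is the polygon with vertices (2,4), (2,6.667), (3.6,4).
By the shoelace formula its area is 2.13.

2.13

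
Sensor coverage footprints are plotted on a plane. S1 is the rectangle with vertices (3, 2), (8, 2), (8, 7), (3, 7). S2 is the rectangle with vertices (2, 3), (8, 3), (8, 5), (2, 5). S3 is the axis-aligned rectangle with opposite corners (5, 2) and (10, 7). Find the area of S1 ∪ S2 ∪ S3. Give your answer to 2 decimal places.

37.00

By inclusion–exclusion:
Individual areas: |S1| = 25, |S2| = 12, |S3| = 25.
|S1∩S2|: x∈[3,8], y∈[3,5] → 5·2 = 10.
|S1∩S3|: x∈[5,8], y∈[2,7] → 3·5 = 15.
|S2∩S3|: x∈[5,8], y∈[3,5] → 3·2 = 6.
|S1∩S2∩S3| = 6.
|S1 ∪ S2 ∪ S3| = 62 − 31 + 6 = 37.00.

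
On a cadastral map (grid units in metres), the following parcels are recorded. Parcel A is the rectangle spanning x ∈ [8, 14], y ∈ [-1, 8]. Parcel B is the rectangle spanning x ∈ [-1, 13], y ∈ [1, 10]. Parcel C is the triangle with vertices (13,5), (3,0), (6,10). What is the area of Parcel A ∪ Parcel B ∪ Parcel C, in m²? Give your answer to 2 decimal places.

By inclusion–exclusion:
Individual areas: |Parcel A| = 54, |Parcel B| = 126, |Parcel C| = 42.5.
|Parcel A∩Parcel B|: x∈[8,13], y∈[1,8] → 5·7 = 35.
|Parcel A∩Parcel C| = 14.95.
|Parcel B∩Parcel C| = 41.65.
|Parcel A∩Parcel B∩Parcel C| = 14.95.
|Parcel A ∪ Parcel B ∪ Parcel C| = 222.5 − 91.6 + 14.95 = 145.85.

145.85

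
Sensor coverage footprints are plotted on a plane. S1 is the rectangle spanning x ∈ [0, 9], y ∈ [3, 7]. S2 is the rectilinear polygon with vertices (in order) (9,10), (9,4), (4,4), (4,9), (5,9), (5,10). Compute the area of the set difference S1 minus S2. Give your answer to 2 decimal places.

|S1| = 36, |S1∩S2| = 15.
|S1 ∖ S2| = |S1| − |S1∩S2| = 36 − 15 = 21.00.

21.00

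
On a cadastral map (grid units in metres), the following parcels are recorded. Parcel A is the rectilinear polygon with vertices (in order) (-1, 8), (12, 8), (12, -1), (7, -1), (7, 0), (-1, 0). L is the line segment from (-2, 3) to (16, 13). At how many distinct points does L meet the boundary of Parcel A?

The segment meets the boundary at (7,8), (-1,3.556).

2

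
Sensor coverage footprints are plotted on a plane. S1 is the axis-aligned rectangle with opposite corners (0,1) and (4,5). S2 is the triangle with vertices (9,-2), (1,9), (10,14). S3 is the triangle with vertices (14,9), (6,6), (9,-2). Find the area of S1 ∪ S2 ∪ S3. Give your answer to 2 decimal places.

105.64

By inclusion–exclusion:
Individual areas: |S1| = 16, |S2| = 69.5, |S3| = 36.5.
|S1∩S2| = 0.0057.
|S1∩S3| = 0.
|S2∩S3| = 16.352.
|S1∩S2∩S3| = 0.
|S1 ∪ S2 ∪ S3| = 122 − 16.3577 + 0 = 105.64.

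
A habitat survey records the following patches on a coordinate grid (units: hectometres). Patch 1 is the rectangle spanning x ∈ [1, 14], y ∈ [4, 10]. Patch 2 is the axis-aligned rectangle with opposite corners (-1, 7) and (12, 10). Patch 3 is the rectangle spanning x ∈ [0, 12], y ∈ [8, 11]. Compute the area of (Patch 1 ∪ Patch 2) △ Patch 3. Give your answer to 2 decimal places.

|Patch 1 ∪ Patch 2| = 84.
|(Patch 1 ∪ Patch 2) ∩ Patch 3| = 24.
|(Patch 1 ∪ Patch 2) △ Patch 3| = 84 + 36 − 48 = 72.00.

72.00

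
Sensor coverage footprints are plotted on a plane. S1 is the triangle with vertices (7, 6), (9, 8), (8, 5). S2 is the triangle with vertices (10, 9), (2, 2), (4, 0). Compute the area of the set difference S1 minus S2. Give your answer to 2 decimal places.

|S1| = 2, |S1∩S2| = 1.4667.
|S1 ∖ S2| = |S1| − |S1∩S2| = 2 − 1.4667 = 0.53.

0.53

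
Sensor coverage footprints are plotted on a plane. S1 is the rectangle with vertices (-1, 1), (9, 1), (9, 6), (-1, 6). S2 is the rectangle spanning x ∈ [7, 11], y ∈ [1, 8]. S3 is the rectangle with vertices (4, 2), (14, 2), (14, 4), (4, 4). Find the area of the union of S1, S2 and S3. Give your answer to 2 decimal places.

By inclusion–exclusion:
Individual areas: |S1| = 50, |S2| = 28, |S3| = 20.
|S1∩S2|: x∈[7,9], y∈[1,6] → 2·5 = 10.
|S1∩S3|: x∈[4,9], y∈[2,4] → 5·2 = 10.
|S2∩S3|: x∈[7,11], y∈[2,4] → 4·2 = 8.
|S1∩S2∩S3| = 4.
|S1 ∪ S2 ∪ S3| = 98 − 28 + 4 = 74.00.

74.00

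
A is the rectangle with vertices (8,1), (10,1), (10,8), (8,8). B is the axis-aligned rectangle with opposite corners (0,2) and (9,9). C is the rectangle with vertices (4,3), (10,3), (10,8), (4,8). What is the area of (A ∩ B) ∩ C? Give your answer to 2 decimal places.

5.00

The region (A ∩ B) ∩ C is the polygon with vertices (9,8), (9,3), (8,3), (8,8).
By the shoelace formula its area is 5.00.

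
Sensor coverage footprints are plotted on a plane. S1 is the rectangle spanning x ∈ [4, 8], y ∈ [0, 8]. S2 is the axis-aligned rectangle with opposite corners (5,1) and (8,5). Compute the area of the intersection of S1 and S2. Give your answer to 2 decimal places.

|S1∩S2|: x∈[5,8], y∈[1,5] → 3·4 = 12.

12.00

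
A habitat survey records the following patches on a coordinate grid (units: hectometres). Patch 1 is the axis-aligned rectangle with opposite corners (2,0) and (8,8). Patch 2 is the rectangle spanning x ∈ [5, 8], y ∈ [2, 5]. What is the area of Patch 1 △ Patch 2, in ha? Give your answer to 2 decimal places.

|Patch 1∩Patch 2|: x∈[5,8], y∈[2,5] → 3·3 = 9.
|Patch 1 △ Patch 2| = |Patch 1| + |Patch 2| − 2·|Patch 1∩Patch 2| = 48 + 9 − 18 = 39.00.

39.00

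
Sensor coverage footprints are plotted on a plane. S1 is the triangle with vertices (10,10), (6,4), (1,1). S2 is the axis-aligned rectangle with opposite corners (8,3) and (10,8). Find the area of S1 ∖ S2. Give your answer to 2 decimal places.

8.67

|S1| = 9, |S1∩S2| = 0.3333.
|S1 ∖ S2| = |S1| − |S1∩S2| = 9 − 0.3333 = 8.67.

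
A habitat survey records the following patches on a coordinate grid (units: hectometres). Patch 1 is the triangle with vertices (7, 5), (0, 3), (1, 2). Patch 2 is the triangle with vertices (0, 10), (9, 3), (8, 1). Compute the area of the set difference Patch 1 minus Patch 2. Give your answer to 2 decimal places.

4.13

|Patch 1| = 4.5, |Patch 1∩Patch 2| = 0.3707.
|Patch 1 ∖ Patch 2| = |Patch 1| − |Patch 1∩Patch 2| = 4.5 − 0.3707 = 4.13.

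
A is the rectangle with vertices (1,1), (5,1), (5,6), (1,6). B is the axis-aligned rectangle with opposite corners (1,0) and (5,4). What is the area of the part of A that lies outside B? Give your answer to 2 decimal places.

|A∩B|: x∈[1,5], y∈[1,4] → 4·3 = 12.
|A| = 20.
|A ∖ B| = |A| − |A∩B| = 20 − 12 = 8.00.

8.00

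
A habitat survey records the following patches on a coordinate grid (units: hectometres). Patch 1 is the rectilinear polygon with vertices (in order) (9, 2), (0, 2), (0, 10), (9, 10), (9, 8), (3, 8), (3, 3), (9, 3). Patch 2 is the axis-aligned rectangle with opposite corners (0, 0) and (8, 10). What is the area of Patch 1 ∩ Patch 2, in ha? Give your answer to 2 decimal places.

39.00

The intersection is the polygon with vertices (0,2), (0,10), (8,10), (8,8), (3,8), (3,3), (8,3), (8,2).
By the shoelace formula its area is 39.00.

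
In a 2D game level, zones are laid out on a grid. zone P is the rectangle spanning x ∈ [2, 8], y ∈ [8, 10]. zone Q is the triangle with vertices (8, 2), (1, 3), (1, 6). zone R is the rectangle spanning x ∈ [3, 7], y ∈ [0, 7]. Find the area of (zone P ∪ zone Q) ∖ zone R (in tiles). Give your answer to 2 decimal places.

|zone P ∪ zone Q| = 22.5.
|(zone P ∪ zone Q) ∩ zone R| = 5.1429.
|(zone P ∪ zone Q) ∖ zone R| = 22.5 − 5.1429 = 17.36.

17.36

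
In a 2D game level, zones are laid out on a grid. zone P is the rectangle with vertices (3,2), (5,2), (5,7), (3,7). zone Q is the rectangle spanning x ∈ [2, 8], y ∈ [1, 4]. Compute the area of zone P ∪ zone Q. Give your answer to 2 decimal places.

By inclusion–exclusion:
Individual areas: |zone P| = 10, |zone Q| = 18.
|zone P∩zone Q|: x∈[3,5], y∈[2,4] → 2·2 = 4.
|zone P ∪ zone Q| = 28 − 4 = 24.00.

24.00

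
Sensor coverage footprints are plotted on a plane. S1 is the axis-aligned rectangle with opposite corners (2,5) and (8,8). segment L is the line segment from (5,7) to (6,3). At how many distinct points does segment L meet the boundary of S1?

1

The segment meets the boundary at (5.5,5).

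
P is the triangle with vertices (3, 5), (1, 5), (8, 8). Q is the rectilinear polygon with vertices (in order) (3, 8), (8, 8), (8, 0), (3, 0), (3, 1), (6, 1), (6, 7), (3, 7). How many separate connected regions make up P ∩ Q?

1

P ∩ Q is a single connected region.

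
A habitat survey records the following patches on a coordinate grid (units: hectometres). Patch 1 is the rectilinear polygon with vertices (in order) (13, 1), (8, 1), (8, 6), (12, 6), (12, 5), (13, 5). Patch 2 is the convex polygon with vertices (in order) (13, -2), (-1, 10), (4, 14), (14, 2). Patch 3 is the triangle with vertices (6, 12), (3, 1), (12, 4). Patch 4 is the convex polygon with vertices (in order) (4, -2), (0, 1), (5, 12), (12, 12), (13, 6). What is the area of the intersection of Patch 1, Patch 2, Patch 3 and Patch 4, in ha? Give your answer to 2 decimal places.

The intersection is the polygon with vertices (10.5,6), (11.5,4.667), (10,3.333), (8,2.667), (8,6).
By the shoelace formula its area is 8.33.

8.33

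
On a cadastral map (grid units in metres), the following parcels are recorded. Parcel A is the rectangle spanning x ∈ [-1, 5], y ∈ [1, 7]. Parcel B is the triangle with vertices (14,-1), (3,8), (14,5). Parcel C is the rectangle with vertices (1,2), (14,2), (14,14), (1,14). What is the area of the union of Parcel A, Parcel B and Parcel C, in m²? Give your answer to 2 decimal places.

By inclusion–exclusion:
Individual areas: |Parcel A| = 36, |Parcel B| = 33, |Parcel C| = 156.
|Parcel A∩Parcel B| = 0.2475.
|Parcel A∩Parcel C|: x∈[1,5], y∈[2,7] → 4·5 = 20.
|Parcel B∩Parcel C| = 27.5.
|Parcel A∩Parcel B∩Parcel C| = 0.2475.
|Parcel A ∪ Parcel B ∪ Parcel C| = 225 − 47.7475 + 0.2475 = 177.50.

177.50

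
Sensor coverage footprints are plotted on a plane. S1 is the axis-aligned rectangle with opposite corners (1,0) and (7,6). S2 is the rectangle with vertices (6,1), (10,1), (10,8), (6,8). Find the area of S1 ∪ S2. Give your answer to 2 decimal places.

59.00

By inclusion–exclusion:
Individual areas: |S1| = 36, |S2| = 28.
|S1∩S2|: x∈[6,7], y∈[1,6] → 1·5 = 5.
|S1 ∪ S2| = 64 − 5 = 59.00.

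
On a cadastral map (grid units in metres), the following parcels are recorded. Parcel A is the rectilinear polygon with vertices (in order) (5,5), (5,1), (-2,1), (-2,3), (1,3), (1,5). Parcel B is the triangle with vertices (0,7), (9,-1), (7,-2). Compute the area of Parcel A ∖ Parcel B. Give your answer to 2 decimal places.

|Parcel A| = 22, |Parcel A∩Parcel B| = 4.1944.
|Parcel A ∖ Parcel B| = |Parcel A| − |Parcel A∩Parcel B| = 22 − 4.1944 = 17.81.

17.81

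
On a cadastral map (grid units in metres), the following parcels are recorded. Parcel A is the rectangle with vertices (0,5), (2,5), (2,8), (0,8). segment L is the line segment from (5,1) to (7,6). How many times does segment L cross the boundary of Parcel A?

0

The segment lies entirely outside Parcel A and never meets its boundary.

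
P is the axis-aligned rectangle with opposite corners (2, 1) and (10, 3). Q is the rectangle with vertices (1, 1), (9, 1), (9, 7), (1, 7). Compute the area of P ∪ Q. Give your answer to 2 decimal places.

50.00

By inclusion–exclusion:
Individual areas: |P| = 16, |Q| = 48.
|P∩Q|: x∈[2,9], y∈[1,3] → 7·2 = 14.
|P ∪ Q| = 64 − 14 = 50.00.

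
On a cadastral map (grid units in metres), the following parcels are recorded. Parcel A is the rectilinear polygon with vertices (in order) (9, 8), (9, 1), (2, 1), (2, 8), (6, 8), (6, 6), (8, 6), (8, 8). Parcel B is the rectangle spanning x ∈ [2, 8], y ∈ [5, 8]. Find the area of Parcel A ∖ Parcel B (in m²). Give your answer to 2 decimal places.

|Parcel A| = 45, |Parcel A∩Parcel B| = 14.
|Parcel A ∖ Parcel B| = |Parcel A| − |Parcel A∩Parcel B| = 45 − 14 = 31.00.

31.00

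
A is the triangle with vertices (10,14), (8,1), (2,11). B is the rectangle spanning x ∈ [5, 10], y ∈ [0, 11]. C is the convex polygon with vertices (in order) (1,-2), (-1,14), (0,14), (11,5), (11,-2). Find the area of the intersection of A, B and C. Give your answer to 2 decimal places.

18.39

The intersection is the polygon with vertices (5,6), (5,9.909), (8.882,6.733), (8,1).
By the shoelace formula its area is 18.39.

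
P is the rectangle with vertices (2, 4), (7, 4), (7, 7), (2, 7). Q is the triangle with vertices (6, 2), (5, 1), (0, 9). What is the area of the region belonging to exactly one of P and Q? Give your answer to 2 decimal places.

|P| = 15, |Q| = 6.5, |P∩Q| = 2.0351.
|P △ Q| = |P| + |Q| − 2·|P∩Q| = 15 + 6.5 − 4.0702 = 17.43.

17.43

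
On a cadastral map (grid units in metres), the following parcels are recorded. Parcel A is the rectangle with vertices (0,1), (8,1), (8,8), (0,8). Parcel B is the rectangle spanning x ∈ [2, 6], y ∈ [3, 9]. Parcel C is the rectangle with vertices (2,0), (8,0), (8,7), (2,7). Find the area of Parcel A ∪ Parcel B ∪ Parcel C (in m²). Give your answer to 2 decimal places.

By inclusion–exclusion:
Individual areas: |Parcel A| = 56, |Parcel B| = 24, |Parcel C| = 42.
|Parcel A∩Parcel B|: x∈[2,6], y∈[3,8] → 4·5 = 20.
|Parcel A∩Parcel C|: x∈[2,8], y∈[1,7] → 6·6 = 36.
|Parcel B∩Parcel C|: x∈[2,6], y∈[3,7] → 4·4 = 16.
|Parcel A∩Parcel B∩Parcel C| = 16.
|Parcel A ∪ Parcel B ∪ Parcel C| = 122 − 72 + 16 = 66.00.

66.00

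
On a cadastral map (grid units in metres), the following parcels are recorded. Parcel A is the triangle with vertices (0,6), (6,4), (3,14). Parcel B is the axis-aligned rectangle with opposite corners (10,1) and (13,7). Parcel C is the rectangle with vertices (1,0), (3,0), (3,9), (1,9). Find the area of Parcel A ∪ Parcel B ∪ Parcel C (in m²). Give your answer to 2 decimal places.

By inclusion–exclusion:
Individual areas: |Parcel A| = 27, |Parcel B| = 18, |Parcel C| = 18.
|Parcel A∩Parcel B| = 0.
|Parcel A∩Parcel C| = 7.3125.
|Parcel B∩Parcel C| = 0 (no overlap).
|Parcel A∩Parcel B∩Parcel C| = 0.
|Parcel A ∪ Parcel B ∪ Parcel C| = 63 − 7.3125 + 0 = 55.69.

55.69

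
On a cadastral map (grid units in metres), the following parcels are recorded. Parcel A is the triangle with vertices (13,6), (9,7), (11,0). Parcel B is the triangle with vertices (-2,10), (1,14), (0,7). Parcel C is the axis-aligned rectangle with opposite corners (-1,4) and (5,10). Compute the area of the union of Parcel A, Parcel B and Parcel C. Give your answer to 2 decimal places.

54.61

By inclusion–exclusion:
Individual areas: |Parcel A| = 13, |Parcel B| = 8.5, |Parcel C| = 36.
|Parcel A∩Parcel B| = 0.
|Parcel A∩Parcel C| = 0.
|Parcel B∩Parcel C| = 2.8929.
|Parcel A∩Parcel B∩Parcel C| = 0.
|Parcel A ∪ Parcel B ∪ Parcel C| = 57.5 − 2.8929 + 0 = 54.61.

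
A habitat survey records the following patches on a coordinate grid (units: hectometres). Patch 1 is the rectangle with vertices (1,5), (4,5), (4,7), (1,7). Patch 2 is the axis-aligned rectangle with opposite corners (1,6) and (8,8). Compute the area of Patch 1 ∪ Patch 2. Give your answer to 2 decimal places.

By inclusion–exclusion:
Individual areas: |Patch 1| = 6, |Patch 2| = 14.
|Patch 1∩Patch 2|: x∈[1,4], y∈[6,7] → 3·1 = 3.
|Patch 1 ∪ Patch 2| = 20 − 3 = 17.00.

17.00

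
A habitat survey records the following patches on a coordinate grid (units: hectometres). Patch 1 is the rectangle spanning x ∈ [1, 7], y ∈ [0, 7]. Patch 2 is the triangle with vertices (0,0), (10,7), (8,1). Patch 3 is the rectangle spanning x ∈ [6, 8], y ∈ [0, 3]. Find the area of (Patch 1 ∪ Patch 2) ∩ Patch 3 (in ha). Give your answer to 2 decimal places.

5.06

The region (Patch 1 ∪ Patch 2) ∩ Patch 3 is the polygon with vertices (6,0), (6,3), (8,3), (8,1), (7,0.875), (7,0).
By the shoelace formula its area is 5.06.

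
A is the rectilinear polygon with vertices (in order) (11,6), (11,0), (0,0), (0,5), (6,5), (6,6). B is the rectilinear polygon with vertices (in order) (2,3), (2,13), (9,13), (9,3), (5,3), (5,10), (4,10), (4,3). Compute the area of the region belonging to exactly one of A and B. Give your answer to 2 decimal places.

|A| = 60, |B| = 63, |A∩B| = 15.
|A △ B| = |A| + |B| − 2·|A∩B| = 60 + 63 − 30 = 93.00.

93.00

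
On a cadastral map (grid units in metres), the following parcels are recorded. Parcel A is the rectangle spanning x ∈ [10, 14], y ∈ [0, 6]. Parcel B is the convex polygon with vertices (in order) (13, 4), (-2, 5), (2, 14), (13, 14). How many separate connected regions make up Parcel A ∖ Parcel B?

1

Parcel A ∖ Parcel B is a single connected region.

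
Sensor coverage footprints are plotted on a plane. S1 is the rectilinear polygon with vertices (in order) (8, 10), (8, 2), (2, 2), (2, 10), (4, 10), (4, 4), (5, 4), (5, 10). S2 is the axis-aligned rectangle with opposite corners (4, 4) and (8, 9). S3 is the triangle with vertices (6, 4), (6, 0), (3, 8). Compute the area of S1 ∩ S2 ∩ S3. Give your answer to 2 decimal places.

0.67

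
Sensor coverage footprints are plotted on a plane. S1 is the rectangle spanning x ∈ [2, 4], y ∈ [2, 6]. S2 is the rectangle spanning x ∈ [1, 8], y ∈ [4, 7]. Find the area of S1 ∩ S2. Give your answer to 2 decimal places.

4.00

|S1∩S2|: x∈[2,4], y∈[4,6] → 2·2 = 4.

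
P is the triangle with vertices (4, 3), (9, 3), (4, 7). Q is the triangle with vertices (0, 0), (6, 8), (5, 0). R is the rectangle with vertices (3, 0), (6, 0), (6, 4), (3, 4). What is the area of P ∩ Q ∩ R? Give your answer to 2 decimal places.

1.44

The intersection is the polygon with vertices (4,4), (5.5,4), (5.375,3), (4,3).
By the shoelace formula its area is 1.44.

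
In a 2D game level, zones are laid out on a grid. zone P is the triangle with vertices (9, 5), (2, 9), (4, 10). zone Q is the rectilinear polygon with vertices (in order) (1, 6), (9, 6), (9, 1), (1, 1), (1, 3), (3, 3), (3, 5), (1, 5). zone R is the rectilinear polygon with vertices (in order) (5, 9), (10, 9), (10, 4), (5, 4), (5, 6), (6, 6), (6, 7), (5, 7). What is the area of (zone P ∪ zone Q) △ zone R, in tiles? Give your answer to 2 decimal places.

45.16

|zone P ∪ zone Q| = 43.125.
|(zone P ∪ zone Q) ∩ zone R| = 10.9821.
|(zone P ∪ zone Q) △ zone R| = 43.125 + 24 − 21.9643 = 45.16.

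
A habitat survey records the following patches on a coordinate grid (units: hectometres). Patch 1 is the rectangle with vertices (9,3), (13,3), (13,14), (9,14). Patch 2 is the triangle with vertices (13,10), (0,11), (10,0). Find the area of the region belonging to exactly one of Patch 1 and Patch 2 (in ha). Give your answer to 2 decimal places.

|Patch 1| = 44, |Patch 2| = 66.5, |Patch 1∩Patch 2| = 21.2654.
|Patch 1 △ Patch 2| = |Patch 1| + |Patch 2| − 2·|Patch 1∩Patch 2| = 44 + 66.5 − 42.5308 = 67.97.

67.97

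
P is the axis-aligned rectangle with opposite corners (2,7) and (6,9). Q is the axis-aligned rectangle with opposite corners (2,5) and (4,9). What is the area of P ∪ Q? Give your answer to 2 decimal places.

12.00

By inclusion–exclusion:
Individual areas: |P| = 8, |Q| = 8.
|P∩Q|: x∈[2,4], y∈[7,9] → 2·2 = 4.
|P ∪ Q| = 16 − 4 = 12.00.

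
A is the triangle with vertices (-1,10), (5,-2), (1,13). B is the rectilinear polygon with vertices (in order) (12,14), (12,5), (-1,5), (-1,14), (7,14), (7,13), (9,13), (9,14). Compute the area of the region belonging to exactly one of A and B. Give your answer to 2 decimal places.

|A| = 21, |B| = 115, |A∩B| = 15.2833.
|A △ B| = |A| + |B| − 2·|A∩B| = 21 + 115 − 30.5667 = 105.43.

105.43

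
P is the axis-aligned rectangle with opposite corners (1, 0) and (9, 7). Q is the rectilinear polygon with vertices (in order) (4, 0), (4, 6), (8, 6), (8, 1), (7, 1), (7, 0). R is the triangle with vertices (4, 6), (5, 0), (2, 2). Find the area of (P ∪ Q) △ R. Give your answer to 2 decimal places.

|P ∪ Q| = 56.
|(P ∪ Q) ∩ R| = 8.
|(P ∪ Q) △ R| = 56 + 8 − 16 = 48.00.

48.00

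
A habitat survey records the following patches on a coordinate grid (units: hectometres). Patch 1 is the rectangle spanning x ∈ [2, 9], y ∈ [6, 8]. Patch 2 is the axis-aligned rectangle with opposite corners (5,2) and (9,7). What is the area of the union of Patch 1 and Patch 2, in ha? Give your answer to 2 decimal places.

By inclusion–exclusion:
Individual areas: |Patch 1| = 14, |Patch 2| = 20.
|Patch 1∩Patch 2|: x∈[5,9], y∈[6,7] → 4·1 = 4.
|Patch 1 ∪ Patch 2| = 34 − 4 = 30.00.

30.00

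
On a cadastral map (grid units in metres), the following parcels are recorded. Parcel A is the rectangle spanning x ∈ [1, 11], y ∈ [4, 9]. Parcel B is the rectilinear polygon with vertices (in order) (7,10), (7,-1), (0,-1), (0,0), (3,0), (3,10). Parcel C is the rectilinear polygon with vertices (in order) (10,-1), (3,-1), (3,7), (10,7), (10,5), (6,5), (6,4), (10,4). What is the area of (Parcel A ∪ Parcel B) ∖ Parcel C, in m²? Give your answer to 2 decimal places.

|Parcel A ∪ Parcel B| = 77.
|(Parcel A ∪ Parcel B) ∩ Parcel C| = 37.
|(Parcel A ∪ Parcel B) ∖ Parcel C| = 77 − 37 = 40.00.

40.00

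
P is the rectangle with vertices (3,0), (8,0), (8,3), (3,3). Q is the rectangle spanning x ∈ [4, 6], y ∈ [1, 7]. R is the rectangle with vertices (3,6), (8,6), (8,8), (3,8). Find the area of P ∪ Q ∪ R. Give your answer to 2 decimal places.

31.00

By inclusion–exclusion:
Individual areas: |P| = 15, |Q| = 12, |R| = 10.
|P∩Q|: x∈[4,6], y∈[1,3] → 2·2 = 4.
|P∩R| = 0 (no overlap).
|Q∩R|: x∈[4,6], y∈[6,7] → 2·1 = 2.
|P∩Q∩R| = 0.
|P ∪ Q ∪ R| = 37 − 6 + 0 = 31.00.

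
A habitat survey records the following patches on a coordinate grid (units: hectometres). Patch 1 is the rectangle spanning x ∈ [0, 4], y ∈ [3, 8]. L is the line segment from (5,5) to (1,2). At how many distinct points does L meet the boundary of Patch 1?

The segment meets the boundary at (2.333,3), (4,4.25).

2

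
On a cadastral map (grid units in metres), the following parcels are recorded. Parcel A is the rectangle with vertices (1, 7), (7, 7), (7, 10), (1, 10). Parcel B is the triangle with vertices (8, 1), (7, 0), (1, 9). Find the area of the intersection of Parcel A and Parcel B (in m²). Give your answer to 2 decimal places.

The intersection is the polygon with vertices (2.333,7), (1,9), (2.75,7).
By the shoelace formula its area is 0.42.

0.42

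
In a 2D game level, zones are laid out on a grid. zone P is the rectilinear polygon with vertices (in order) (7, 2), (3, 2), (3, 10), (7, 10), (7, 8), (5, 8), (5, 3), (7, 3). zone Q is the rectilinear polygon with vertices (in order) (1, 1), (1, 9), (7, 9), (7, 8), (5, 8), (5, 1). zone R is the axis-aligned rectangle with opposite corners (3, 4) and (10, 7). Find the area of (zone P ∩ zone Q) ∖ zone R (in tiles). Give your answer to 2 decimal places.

|zone P ∩ zone Q| = 16.
|(zone P ∩ zone Q) ∩ zone R| = 6.
|(zone P ∩ zone Q) ∖ zone R| = 16 − 6 = 10.00.

10.00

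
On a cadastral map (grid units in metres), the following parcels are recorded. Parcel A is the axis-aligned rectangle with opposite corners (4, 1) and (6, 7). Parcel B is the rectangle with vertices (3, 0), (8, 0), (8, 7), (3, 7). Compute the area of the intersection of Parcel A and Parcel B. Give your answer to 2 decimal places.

12.00

|Parcel A∩Parcel B|: x∈[4,6], y∈[1,7] → 2·6 = 12.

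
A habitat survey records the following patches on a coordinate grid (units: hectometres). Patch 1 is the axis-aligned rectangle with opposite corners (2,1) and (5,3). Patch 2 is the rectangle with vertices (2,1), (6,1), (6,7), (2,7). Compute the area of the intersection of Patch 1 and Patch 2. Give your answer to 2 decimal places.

|Patch 1∩Patch 2|: x∈[2,5], y∈[1,3] → 3·2 = 6.

6.00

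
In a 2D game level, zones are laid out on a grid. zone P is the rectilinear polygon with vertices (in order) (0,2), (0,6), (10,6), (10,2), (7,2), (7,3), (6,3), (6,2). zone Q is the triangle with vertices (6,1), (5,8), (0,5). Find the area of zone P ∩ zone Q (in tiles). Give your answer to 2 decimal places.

The intersection is the polygon with vertices (5.286,6), (5.857,2), (4.5,2), (0,5), (1.667,6).
By the shoelace formula its area is 14.70.

14.70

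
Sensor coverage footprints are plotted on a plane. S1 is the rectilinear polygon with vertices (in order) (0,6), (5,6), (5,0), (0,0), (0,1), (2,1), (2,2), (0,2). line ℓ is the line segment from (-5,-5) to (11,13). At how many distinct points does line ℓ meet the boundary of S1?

The segment meets the boundary at (4.778,6), (1.222,2), (0.333,1), (0,0.625).

4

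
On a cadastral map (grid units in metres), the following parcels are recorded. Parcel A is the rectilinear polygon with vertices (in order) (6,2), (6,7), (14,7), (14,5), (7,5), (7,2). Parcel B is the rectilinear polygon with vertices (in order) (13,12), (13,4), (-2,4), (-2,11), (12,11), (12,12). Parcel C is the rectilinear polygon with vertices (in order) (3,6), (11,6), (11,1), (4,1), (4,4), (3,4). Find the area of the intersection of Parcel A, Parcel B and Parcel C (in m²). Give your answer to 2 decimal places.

The intersection is the polygon with vertices (7,5), (7,4), (6,4), (6,6), (11,6), (11,5).
By the shoelace formula its area is 6.00.

6.00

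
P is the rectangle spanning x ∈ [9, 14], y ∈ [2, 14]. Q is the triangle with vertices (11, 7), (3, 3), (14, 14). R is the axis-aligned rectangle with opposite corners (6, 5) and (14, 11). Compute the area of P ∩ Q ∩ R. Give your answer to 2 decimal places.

The intersection is the polygon with vertices (11,11), (12.714,11), (11,7), (9,6), (9,9).
By the shoelace formula its area is 10.43.

10.43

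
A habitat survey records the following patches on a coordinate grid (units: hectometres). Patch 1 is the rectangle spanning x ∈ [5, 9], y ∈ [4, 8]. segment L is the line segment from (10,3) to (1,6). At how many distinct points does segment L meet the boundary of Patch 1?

The segment meets the boundary at (5,4.667), (7,4).

2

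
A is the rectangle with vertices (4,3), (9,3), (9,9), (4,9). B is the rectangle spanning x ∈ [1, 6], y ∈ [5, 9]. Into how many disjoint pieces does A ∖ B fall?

1

A ∖ B is a single connected region.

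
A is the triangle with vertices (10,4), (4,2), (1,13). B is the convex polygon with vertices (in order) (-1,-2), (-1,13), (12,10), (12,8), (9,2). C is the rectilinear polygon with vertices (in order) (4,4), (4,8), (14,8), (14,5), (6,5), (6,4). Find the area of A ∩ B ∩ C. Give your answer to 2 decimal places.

The intersection is the polygon with vertices (9,5), (6,5), (6,4), (4,4), (4,8), (6,8).
By the shoelace formula its area is 12.50.

12.50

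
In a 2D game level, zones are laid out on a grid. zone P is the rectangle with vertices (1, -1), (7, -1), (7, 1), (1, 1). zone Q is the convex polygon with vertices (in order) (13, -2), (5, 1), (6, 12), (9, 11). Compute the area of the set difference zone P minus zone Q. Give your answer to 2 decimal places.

11.25

|zone P| = 12, |zone P∩zone Q| = 0.75.
|zone P ∖ zone Q| = |zone P| − |zone P∩zone Q| = 12 − 0.75 = 11.25.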